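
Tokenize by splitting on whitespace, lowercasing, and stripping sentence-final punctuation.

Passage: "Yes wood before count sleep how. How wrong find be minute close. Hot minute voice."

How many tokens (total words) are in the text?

Tokens: yes, wood, before, count, sleep, how, how, wrong, find, be, minute, close, hot, minute, voice
N = 15

15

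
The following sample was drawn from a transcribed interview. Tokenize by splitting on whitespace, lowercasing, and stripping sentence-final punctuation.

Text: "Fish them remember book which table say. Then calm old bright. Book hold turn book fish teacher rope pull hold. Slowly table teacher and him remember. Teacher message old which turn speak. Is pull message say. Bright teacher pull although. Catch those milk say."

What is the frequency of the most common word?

Frequencies: teacher:4, book:3, say:3, pull:3, fish:2, remember:2, which:2, table:2, old:2, bright:2, hold:2, turn:2, message:2, them:1, then:1, calm:1, rope:1, slowly:1, and:1, him:1, … (6 more, each freq 1)
Most common: 'teacher' with frequency 4.

4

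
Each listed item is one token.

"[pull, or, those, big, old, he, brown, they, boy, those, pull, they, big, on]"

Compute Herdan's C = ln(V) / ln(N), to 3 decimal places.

0.873

N = 14, V = 10.
ln(V) = 2.302585, ln(N) = 2.639057
C = 2.302585 / 2.639057 = 0.873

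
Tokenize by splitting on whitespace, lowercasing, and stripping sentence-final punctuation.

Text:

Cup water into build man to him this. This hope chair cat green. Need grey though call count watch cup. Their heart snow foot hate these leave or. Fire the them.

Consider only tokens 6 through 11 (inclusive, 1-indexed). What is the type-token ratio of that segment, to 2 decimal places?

0.83

Segment tokens 6–11: to, him, this, this, hope, chair
Segment N = 6, segment V = 5.
TTR = 5 / 6 = 0.83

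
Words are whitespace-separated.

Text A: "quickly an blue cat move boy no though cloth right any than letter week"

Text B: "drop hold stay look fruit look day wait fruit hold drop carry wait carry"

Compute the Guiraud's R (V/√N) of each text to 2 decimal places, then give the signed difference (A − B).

A: V=14, N=14, R=3.74
B: V=8, N=14, R=2.14
Difference = 3.74 − 2.14 = 1.60

1.60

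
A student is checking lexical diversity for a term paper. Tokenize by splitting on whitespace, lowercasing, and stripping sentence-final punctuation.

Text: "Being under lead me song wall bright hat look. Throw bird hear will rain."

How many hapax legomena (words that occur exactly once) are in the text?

Frequencies: being:1, under:1, lead:1, me:1, song:1, wall:1, bright:1, hat:1, look:1, throw:1, bird:1, hear:1, will:1, rain:1
Hapax (freq=1): being, bird, bright, hat, hear, lead, look, me, rain, song, throw, under, wall, will

14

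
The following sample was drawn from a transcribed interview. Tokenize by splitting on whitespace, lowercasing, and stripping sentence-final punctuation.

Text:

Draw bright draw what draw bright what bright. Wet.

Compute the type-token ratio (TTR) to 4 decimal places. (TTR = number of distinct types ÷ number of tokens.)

N = 9 tokens, V = 4 types.
TTR = V / N = 4 / 9 = 0.4444

0.4444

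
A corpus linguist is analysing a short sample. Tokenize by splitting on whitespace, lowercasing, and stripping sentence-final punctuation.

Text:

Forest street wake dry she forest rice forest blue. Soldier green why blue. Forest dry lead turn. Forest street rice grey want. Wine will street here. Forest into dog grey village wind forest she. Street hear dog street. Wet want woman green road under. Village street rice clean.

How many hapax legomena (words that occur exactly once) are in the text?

Frequencies: forest:7, street:6, rice:3, dry:2, she:2, blue:2, green:2, grey:2, want:2, dog:2, village:2, wake:1, soldier:1, why:1, lead:1, turn:1, wine:1, will:1, here:1, into:1, … (7 more, each freq 1)
Hapax (freq=1): clean, hear, here, into, lead, road, soldier, turn, under, wake, wet, why, will, wind, wine, woman

16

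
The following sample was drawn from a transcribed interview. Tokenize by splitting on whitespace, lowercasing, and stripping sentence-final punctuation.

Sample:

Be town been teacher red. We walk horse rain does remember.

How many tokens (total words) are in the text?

Tokens: be, town, been, teacher, red, we, walk, horse, rain, does, remember
N = 11

11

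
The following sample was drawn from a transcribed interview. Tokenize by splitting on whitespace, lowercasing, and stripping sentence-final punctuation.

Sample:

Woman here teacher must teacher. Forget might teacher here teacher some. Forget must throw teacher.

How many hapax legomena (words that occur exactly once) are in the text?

4

Frequencies: teacher:5, here:2, must:2, forget:2, woman:1, might:1, some:1, throw:1
Hapax (freq=1): might, some, throw, woman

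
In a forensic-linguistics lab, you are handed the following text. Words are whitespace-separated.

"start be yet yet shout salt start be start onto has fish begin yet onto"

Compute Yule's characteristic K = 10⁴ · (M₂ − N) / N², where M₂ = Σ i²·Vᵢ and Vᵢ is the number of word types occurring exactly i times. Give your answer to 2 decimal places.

711.11

Frequencies: start:3, yet:3, be:2, onto:2, shout:1, salt:1, has:1, fish:1, begin:1
N = 15. Frequency spectrum: V_1=5, V_2=2, V_3=2
M₂ = 1²·5 + 2²·2 + 3²·2 = 31
K = 10000 × (31 − 15) / 15² = 711.11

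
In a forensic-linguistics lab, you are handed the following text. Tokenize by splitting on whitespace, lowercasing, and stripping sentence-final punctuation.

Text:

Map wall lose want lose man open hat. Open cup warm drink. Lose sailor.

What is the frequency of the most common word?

3

Frequencies: lose:3, open:2, map:1, wall:1, want:1, man:1, hat:1, cup:1, warm:1, drink:1, sailor:1
Most common: 'lose' with frequency 3.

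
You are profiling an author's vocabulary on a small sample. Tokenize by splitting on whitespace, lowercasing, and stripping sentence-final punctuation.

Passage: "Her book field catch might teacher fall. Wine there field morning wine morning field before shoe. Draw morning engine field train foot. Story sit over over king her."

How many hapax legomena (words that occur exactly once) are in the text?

15

Frequencies: field:4, morning:3, her:2, wine:2, over:2, book:1, catch:1, might:1, teacher:1, fall:1, there:1, before:1, shoe:1, draw:1, engine:1, train:1, foot:1, story:1, sit:1, king:1
Hapax (freq=1): before, book, catch, draw, engine, fall, foot, king, might, shoe, sit, story, teacher, there, train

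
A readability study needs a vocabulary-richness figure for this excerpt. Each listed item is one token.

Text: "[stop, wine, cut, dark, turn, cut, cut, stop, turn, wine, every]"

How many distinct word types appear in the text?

6

Distinct types: {cut, dark, every, stop, turn, wine}
V = 6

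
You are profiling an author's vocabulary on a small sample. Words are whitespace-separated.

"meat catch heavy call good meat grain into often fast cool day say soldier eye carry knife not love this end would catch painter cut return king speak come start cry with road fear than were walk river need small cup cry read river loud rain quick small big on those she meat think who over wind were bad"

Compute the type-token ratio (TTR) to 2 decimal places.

0.88

N = 59 tokens, V = 52 types.
TTR = V / N = 52 / 59 = 0.88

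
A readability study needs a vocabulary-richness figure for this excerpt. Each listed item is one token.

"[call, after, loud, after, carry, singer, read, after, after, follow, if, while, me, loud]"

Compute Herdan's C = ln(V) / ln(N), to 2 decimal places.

0.87

N = 14, V = 10.
ln(V) = 2.302585, ln(N) = 2.639057
C = 2.302585 / 2.639057 = 0.87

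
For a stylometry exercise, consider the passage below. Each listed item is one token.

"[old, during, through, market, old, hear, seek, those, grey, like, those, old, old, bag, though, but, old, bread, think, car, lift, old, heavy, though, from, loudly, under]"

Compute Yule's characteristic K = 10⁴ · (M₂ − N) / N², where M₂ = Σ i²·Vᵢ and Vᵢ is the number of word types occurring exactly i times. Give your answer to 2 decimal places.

466.39

Frequencies: old:6, those:2, though:2, during:1, through:1, market:1, hear:1, seek:1, grey:1, like:1, bag:1, but:1, bread:1, think:1, car:1, lift:1, heavy:1, from:1, loudly:1, under:1
N = 27. Frequency spectrum: V_1=17, V_2=2, V_6=1
M₂ = 1²·17 + 2²·2 + 6²·1 = 61
K = 10000 × (61 − 27) / 27² = 466.39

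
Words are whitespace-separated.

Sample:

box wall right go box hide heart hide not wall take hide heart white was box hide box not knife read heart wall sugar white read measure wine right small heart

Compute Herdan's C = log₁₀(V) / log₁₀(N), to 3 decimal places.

N = 31, V = 16.
log₁₀(V) = 1.204120, log₁₀(N) = 1.491362
C = 1.204120 / 1.491362 = 0.807

0.807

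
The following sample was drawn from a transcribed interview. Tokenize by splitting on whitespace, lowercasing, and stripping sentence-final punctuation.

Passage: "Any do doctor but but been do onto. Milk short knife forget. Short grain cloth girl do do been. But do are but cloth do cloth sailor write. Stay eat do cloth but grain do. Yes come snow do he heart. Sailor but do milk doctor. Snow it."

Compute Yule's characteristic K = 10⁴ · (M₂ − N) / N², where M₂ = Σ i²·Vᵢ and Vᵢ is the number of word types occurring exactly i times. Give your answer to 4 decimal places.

Frequencies: do:10, but:6, cloth:4, doctor:2, been:2, milk:2, short:2, grain:2, sailor:2, snow:2, any:1, onto:1, knife:1, forget:1, girl:1, are:1, write:1, stay:1, eat:1, yes:1, … (4 more, each freq 1)
N = 48. Frequency spectrum: V_1=14, V_2=7, V_4=1, V_6=1, V_10=1
M₂ = 1²·14 + 2²·7 + 4²·1 + 6²·1 + 10²·1 = 194
K = 10000 × (194 − 48) / 48² = 633.6806

633.6806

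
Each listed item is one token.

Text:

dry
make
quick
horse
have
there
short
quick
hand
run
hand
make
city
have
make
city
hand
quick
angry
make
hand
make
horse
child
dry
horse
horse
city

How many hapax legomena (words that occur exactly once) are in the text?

5

Frequencies: make:5, horse:4, hand:4, quick:3, city:3, dry:2, have:2, there:1, short:1, run:1, angry:1, child:1
Hapax (freq=1): angry, child, run, short, there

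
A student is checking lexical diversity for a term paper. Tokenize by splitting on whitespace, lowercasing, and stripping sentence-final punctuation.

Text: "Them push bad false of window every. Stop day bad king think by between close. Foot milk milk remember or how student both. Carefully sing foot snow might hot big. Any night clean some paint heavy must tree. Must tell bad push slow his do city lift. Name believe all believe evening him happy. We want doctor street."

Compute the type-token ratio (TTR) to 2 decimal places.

N = 58 tokens, V = 51 types.
TTR = V / N = 51 / 58 = 0.88

0.88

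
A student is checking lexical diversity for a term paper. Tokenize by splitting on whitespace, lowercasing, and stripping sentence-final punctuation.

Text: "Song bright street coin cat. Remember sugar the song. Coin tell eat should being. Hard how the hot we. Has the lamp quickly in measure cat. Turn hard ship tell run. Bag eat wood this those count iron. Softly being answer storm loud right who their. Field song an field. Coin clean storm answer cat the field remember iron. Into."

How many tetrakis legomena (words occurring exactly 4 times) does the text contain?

1

Frequencies: the:4, song:3, coin:3, cat:3, field:3, remember:2, tell:2, eat:2, being:2, hard:2, iron:2, answer:2, storm:2, bright:1, street:1, sugar:1, should:1, how:1, hot:1, we:1, … (21 more, each freq 1)
Words with frequency 4: the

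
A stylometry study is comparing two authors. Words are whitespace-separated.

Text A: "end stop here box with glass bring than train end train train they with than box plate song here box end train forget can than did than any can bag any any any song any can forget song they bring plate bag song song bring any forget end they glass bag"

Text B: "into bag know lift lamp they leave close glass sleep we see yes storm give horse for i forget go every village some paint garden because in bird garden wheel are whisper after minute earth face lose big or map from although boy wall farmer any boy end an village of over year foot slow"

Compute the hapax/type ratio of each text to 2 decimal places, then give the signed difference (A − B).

-0.82

A: hapax=2, V=17, ratio=0.12
B: hapax=49, V=52, ratio=0.94
Difference = 0.12 − 0.94 = -0.82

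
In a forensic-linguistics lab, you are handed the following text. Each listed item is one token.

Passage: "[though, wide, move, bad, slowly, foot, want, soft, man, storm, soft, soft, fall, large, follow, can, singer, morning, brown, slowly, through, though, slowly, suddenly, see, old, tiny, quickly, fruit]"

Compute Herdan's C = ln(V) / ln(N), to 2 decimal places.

0.94

N = 29, V = 24.
ln(V) = 3.178054, ln(N) = 3.367296
C = 3.178054 / 3.367296 = 0.94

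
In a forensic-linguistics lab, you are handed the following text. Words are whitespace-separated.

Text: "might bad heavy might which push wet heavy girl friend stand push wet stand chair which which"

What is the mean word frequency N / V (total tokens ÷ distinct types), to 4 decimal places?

N = 17 tokens, V = 10 types.
Mean frequency = N / V = 17 / 10 = 1.7000

1.7000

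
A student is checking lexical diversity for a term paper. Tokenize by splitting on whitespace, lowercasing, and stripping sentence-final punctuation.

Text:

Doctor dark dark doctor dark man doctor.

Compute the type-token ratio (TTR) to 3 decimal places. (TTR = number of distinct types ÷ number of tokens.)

0.429

N = 7 tokens, V = 3 types.
TTR = V / N = 3 / 7 = 0.429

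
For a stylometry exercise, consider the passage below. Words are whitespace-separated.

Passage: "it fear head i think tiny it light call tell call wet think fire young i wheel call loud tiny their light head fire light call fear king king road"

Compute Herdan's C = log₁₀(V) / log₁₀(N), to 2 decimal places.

N = 30, V = 17.
log₁₀(V) = 1.230449, log₁₀(N) = 1.477121
C = 1.230449 / 1.477121 = 0.83

0.83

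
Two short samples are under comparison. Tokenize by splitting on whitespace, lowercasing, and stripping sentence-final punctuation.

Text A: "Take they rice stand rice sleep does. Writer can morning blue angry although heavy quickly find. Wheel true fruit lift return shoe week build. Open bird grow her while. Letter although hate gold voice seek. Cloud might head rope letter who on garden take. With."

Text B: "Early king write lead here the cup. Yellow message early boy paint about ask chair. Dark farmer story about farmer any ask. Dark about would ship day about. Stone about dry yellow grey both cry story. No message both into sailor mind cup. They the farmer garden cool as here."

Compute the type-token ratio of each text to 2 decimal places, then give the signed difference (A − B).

0.23

TTR(A) = 41/45 = 0.91
TTR(B) = 34/50 = 0.68
Difference = 0.91 − 0.68 = 0.23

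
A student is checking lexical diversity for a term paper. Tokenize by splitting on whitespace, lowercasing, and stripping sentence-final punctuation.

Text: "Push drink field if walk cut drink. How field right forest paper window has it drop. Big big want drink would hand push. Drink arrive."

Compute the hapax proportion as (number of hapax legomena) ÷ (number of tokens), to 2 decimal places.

0.60

Frequencies: drink:4, push:2, field:2, big:2, if:1, walk:1, cut:1, how:1, right:1, forest:1, paper:1, window:1, has:1, it:1, drop:1, want:1, would:1, hand:1, arrive:1
Hapax count = 15; token count = 25.
Ratio = 15 / 25 = 0.60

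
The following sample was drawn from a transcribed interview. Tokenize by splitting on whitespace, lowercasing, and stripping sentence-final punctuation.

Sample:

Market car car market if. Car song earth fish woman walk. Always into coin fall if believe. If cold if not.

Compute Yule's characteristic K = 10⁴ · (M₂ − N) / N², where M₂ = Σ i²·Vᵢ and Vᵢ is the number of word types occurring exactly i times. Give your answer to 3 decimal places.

Frequencies: if:4, car:3, market:2, song:1, earth:1, fish:1, woman:1, walk:1, always:1, into:1, coin:1, fall:1, believe:1, cold:1, not:1
N = 21. Frequency spectrum: V_1=12, V_2=1, V_3=1, V_4=1
M₂ = 1²·12 + 2²·1 + 3²·1 + 4²·1 = 41
K = 10000 × (41 − 21) / 21² = 453.515

453.515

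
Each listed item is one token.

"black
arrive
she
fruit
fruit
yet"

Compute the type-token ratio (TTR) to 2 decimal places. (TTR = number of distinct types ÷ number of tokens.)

0.83

N = 6 tokens, V = 5 types.
TTR = V / N = 5 / 6 = 0.83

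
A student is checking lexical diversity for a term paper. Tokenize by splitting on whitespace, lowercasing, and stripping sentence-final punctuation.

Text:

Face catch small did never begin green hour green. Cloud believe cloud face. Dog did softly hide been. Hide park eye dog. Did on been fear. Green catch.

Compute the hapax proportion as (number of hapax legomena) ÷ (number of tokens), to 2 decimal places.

Frequencies: did:3, green:3, face:2, catch:2, cloud:2, dog:2, hide:2, been:2, small:1, never:1, begin:1, hour:1, believe:1, softly:1, park:1, eye:1, on:1, fear:1
Hapax count = 10; token count = 28.
Ratio = 10 / 28 = 0.36

0.36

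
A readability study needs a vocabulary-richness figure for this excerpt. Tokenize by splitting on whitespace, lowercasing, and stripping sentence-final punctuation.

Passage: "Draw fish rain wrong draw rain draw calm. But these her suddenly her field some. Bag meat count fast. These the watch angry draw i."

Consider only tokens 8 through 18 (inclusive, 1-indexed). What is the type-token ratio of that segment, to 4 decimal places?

0.9091

Segment tokens 8–18: calm, but, these, her, suddenly, her, field, some, bag, meat, count
Segment N = 11, segment V = 10.
TTR = 10 / 11 = 0.9091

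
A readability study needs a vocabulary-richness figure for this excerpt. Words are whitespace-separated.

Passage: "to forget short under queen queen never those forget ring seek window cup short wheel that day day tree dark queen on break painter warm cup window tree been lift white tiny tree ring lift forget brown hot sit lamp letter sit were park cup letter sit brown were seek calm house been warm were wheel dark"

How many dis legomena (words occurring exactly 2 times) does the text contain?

Frequencies: forget:3, queen:3, cup:3, tree:3, sit:3, were:3, short:2, ring:2, seek:2, window:2, wheel:2, day:2, dark:2, warm:2, been:2, lift:2, brown:2, letter:2, to:1, under:1, … (13 more, each freq 1)
Words with frequency 2: been, brown, dark, day, letter, lift, ring, seek, short, warm, wheel, window

12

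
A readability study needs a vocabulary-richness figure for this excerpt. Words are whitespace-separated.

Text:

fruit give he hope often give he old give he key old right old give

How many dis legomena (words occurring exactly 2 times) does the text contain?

0

Frequencies: give:4, he:3, old:3, fruit:1, hope:1, often:1, key:1, right:1
Words with frequency 2: (none)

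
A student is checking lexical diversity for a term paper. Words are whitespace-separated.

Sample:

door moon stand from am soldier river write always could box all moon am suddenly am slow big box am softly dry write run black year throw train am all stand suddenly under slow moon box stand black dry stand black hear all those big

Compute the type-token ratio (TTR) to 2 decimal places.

0.56

N = 45 tokens, V = 25 types.
TTR = V / N = 25 / 45 = 0.56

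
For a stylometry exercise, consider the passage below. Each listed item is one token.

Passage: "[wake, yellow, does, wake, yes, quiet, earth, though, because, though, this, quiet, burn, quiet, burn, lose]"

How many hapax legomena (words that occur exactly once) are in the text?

7

Frequencies: quiet:3, wake:2, though:2, burn:2, yellow:1, does:1, yes:1, earth:1, because:1, this:1, lose:1
Hapax (freq=1): because, does, earth, lose, this, yellow, yes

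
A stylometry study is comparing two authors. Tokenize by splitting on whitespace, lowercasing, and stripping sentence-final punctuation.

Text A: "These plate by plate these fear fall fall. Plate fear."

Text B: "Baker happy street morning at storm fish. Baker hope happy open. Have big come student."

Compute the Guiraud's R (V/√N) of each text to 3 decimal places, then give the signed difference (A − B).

A: V=5, N=10, R=1.581
B: V=13, N=15, R=3.357
Difference = 1.581 − 3.357 = -1.776

-1.776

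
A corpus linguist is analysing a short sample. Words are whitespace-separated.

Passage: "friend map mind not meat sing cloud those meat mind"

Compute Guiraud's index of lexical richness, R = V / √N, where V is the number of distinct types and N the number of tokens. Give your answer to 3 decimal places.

2.530

N = 10, V = 8.
√N = 3.162278
R = 8 / 3.162278 = 2.530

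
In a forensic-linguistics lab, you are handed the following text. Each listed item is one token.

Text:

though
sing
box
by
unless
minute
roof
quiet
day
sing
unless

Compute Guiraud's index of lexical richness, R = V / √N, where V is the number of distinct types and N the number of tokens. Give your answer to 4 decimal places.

2.7136

N = 11, V = 9.
√N = 3.316625
R = 9 / 3.316625 = 2.7136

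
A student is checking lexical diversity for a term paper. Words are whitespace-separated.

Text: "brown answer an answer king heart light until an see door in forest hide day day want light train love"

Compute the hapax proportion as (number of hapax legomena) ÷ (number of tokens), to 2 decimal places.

Frequencies: answer:2, an:2, light:2, day:2, brown:1, king:1, heart:1, until:1, see:1, door:1, in:1, forest:1, hide:1, want:1, train:1, love:1
Hapax count = 12; token count = 20.
Ratio = 12 / 20 = 0.60

0.60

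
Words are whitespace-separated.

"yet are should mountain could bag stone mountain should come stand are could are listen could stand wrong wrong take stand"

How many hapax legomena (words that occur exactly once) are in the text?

Frequencies: are:3, could:3, stand:3, should:2, mountain:2, wrong:2, yet:1, bag:1, stone:1, come:1, listen:1, take:1
Hapax (freq=1): bag, come, listen, stone, take, yet

6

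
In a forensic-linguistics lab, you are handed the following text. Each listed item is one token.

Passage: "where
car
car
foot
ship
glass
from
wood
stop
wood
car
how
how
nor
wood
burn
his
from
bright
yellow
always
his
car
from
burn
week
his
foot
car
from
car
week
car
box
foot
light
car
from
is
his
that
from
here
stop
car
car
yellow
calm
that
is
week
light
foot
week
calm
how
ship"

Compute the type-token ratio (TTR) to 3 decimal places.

N = 57 tokens, V = 22 types.
TTR = V / N = 22 / 57 = 0.386

0.386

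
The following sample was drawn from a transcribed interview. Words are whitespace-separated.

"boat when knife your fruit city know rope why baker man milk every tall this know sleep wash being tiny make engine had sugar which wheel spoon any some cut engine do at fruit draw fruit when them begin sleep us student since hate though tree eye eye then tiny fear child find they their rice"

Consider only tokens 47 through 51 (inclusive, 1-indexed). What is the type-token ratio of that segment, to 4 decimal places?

Segment tokens 47–51: eye, eye, then, tiny, fear
Segment N = 5, segment V = 4.
TTR = 4 / 5 = 0.8000

0.8000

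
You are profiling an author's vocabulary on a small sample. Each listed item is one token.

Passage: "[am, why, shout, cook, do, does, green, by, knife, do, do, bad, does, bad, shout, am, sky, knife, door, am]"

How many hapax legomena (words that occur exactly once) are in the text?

6

Frequencies: am:3, do:3, shout:2, does:2, knife:2, bad:2, why:1, cook:1, green:1, by:1, sky:1, door:1
Hapax (freq=1): by, cook, door, green, sky, why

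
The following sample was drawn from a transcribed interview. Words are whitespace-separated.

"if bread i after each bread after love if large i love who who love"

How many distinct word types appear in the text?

Distinct types: {after, bread, each, i, if, large, love, who}
V = 8

8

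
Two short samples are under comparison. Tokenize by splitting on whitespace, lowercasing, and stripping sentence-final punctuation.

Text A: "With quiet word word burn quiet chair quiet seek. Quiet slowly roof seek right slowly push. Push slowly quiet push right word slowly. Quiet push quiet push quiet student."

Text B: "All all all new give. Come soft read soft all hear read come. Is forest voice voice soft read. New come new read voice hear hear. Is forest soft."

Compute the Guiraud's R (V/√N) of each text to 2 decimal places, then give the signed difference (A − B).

0.18

A: V=11, N=29, R=2.04
B: V=10, N=29, R=1.86
Difference = 2.04 − 1.86 = 0.18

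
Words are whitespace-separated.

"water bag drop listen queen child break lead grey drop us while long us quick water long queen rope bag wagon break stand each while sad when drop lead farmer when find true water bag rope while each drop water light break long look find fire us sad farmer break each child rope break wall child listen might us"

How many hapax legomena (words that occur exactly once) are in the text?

Frequencies: break:5, water:4, drop:4, us:4, bag:3, child:3, while:3, long:3, rope:3, each:3, listen:2, queen:2, lead:2, sad:2, when:2, farmer:2, find:2, grey:1, quick:1, wagon:1, … (7 more, each freq 1)
Hapax (freq=1): fire, grey, light, look, might, quick, stand, true, wagon, wall

10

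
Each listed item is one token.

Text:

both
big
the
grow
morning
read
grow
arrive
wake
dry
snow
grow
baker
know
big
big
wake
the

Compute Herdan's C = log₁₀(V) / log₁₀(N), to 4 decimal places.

0.8597

N = 18, V = 12.
log₁₀(V) = 1.079181, log₁₀(N) = 1.255273
C = 1.079181 / 1.255273 = 0.8597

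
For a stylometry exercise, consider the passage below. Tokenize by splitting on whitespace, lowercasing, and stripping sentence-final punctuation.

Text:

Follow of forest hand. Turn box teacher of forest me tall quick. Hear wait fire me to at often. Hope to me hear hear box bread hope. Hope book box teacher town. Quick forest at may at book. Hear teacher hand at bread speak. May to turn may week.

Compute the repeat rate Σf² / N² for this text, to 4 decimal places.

0.0529

Frequencies: hear:4, at:4, forest:3, box:3, teacher:3, me:3, to:3, hope:3, may:3, of:2, hand:2, turn:2, quick:2, bread:2, book:2, follow:1, tall:1, wait:1, fire:1, often:1, … (3 more, each freq 1)
Σf² = 127; N² = 2401
Repeat rate = 127 / 2401 = 0.0529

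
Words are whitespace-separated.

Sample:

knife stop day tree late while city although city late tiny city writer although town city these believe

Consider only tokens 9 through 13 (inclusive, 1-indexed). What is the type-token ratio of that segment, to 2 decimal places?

Segment tokens 9–13: city, late, tiny, city, writer
Segment N = 5, segment V = 4.
TTR = 4 / 5 = 0.80

0.80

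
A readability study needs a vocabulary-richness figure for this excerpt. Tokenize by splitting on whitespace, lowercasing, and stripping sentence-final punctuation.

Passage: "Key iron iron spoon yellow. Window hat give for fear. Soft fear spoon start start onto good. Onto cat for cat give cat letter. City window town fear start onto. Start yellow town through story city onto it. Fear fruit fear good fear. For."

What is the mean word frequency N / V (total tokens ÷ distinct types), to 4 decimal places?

2.0952

N = 44 tokens, V = 21 types.
Mean frequency = N / V = 44 / 21 = 2.0952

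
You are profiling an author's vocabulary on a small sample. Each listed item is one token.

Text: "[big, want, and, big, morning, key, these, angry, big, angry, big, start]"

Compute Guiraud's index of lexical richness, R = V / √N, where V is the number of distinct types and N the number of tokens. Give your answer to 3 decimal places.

N = 12, V = 8.
√N = 3.464102
R = 8 / 3.464102 = 2.309

2.309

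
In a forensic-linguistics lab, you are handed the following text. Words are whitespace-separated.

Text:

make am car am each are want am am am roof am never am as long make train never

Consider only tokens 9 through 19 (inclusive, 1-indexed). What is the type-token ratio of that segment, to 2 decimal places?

0.64

Segment tokens 9–19: am, am, roof, am, never, am, as, long, make, train, never
Segment N = 11, segment V = 7.
TTR = 7 / 11 = 0.64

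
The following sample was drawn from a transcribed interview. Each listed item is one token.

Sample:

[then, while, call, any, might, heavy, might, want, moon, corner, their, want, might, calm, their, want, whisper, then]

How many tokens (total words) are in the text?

Tokens: then, while, call, any, might, heavy, might, want, moon, corner, their, want, might, calm, their, want, whisper, then
N = 18

18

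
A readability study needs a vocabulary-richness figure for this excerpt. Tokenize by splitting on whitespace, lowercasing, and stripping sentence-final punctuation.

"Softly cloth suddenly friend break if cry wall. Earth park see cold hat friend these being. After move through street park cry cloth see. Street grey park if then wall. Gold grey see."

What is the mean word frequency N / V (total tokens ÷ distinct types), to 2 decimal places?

1.50

N = 33 tokens, V = 22 types.
Mean frequency = N / V = 33 / 22 = 1.50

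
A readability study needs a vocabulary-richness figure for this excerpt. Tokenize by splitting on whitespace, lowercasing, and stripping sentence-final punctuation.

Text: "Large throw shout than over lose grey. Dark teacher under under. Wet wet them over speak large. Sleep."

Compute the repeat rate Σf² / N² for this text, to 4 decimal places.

0.0802

Frequencies: large:2, over:2, under:2, wet:2, throw:1, shout:1, than:1, lose:1, grey:1, dark:1, teacher:1, them:1, speak:1, sleep:1
Σf² = 26; N² = 324
Repeat rate = 26 / 324 = 0.0802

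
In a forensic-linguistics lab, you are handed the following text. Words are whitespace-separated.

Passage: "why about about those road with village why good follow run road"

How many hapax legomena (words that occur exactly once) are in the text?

Frequencies: why:2, about:2, road:2, those:1, with:1, village:1, good:1, follow:1, run:1
Hapax (freq=1): follow, good, run, those, village, with

6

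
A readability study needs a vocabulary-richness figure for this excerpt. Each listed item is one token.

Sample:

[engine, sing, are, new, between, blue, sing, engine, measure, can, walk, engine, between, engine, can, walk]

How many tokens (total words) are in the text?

16

Tokens: engine, sing, are, new, between, blue, sing, engine, measure, can, walk, engine, between, engine, can, walk
N = 16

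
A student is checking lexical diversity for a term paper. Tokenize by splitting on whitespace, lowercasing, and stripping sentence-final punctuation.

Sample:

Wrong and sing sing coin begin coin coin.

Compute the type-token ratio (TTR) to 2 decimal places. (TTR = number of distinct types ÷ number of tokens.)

0.63

N = 8 tokens, V = 5 types.
TTR = V / N = 5 / 8 = 0.63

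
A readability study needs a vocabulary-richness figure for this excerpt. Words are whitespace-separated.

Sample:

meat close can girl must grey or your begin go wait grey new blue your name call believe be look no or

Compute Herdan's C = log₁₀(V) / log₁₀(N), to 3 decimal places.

N = 22, V = 19.
log₁₀(V) = 1.278754, log₁₀(N) = 1.342423
C = 1.278754 / 1.342423 = 0.953

0.953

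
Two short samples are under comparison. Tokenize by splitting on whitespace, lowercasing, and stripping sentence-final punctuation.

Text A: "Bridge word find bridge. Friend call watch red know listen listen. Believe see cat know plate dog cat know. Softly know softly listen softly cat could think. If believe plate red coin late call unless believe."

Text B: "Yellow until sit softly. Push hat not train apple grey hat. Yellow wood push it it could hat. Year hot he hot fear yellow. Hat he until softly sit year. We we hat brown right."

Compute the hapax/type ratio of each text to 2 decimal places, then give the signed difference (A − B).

A: hapax=12, V=21, ratio=0.57
B: hapax=9, V=20, ratio=0.45
Difference = 0.57 − 0.45 = 0.12

0.12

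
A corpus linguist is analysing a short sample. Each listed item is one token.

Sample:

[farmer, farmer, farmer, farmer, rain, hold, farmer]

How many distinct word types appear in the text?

3

Distinct types: {farmer, hold, rain}
V = 3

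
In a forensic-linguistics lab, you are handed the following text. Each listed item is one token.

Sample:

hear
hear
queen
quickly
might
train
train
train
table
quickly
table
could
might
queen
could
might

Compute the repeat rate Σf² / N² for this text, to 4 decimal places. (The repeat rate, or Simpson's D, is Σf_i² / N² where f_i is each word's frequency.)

0.1484

Frequencies: might:3, train:3, hear:2, queen:2, quickly:2, table:2, could:2
Σf² = 38; N² = 256
Repeat rate = 38 / 256 = 0.1484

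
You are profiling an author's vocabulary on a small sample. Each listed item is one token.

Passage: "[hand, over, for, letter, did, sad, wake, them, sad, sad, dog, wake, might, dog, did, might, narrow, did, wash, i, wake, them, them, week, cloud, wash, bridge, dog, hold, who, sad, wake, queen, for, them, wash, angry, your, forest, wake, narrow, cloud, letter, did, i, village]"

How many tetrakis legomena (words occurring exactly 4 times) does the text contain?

3

Frequencies: wake:5, did:4, sad:4, them:4, dog:3, wash:3, for:2, letter:2, might:2, narrow:2, i:2, cloud:2, hand:1, over:1, week:1, bridge:1, hold:1, who:1, queen:1, angry:1, … (3 more, each freq 1)
Words with frequency 4: did, sad, them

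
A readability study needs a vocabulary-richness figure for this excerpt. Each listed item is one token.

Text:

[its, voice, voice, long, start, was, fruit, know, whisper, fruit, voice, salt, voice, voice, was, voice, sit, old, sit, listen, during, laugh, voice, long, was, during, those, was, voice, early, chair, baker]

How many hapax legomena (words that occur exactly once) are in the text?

12

Frequencies: voice:8, was:4, long:2, fruit:2, sit:2, during:2, its:1, start:1, know:1, whisper:1, salt:1, old:1, listen:1, laugh:1, those:1, early:1, chair:1, baker:1
Hapax (freq=1): baker, chair, early, its, know, laugh, listen, old, salt, start, those, whisper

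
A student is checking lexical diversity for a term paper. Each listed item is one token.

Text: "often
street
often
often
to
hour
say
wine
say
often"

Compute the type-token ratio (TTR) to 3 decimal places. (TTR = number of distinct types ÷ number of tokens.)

0.600

N = 10 tokens, V = 6 types.
TTR = V / N = 6 / 10 = 0.600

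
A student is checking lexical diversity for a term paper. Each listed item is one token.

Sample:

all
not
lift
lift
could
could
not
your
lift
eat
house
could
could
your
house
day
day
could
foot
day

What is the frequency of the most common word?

Frequencies: could:5, lift:3, day:3, not:2, your:2, house:2, all:1, eat:1, foot:1
Most common: 'could' with frequency 5.

5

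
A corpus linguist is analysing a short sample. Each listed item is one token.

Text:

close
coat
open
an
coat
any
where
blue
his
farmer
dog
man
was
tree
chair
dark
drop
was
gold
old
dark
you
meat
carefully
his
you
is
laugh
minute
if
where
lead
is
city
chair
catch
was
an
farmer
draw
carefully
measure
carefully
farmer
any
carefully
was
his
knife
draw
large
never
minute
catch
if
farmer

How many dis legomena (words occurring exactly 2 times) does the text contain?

Frequencies: farmer:4, was:4, carefully:4, his:3, coat:2, an:2, any:2, where:2, chair:2, dark:2, you:2, is:2, minute:2, if:2, catch:2, draw:2, close:1, open:1, blue:1, dog:1, … (13 more, each freq 1)
Words with frequency 2: an, any, catch, chair, coat, dark, draw, if, is, minute, where, you

12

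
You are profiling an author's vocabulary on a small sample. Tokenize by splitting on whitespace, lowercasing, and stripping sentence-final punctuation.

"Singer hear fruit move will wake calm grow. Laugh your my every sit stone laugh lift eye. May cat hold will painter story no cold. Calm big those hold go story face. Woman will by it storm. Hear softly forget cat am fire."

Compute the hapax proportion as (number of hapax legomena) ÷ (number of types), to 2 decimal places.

0.80

Frequencies: will:3, hear:2, calm:2, laugh:2, cat:2, hold:2, story:2, singer:1, fruit:1, move:1, wake:1, grow:1, your:1, my:1, every:1, sit:1, stone:1, lift:1, eye:1, may:1, … (15 more, each freq 1)
Hapax count = 28; type count = 35.
Ratio = 28 / 35 = 0.80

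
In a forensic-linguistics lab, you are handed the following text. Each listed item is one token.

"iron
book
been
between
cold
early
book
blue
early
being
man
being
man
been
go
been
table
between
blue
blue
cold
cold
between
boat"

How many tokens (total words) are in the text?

24

Tokens: iron, book, been, between, cold, early, book, blue, early, being, man, being, man, been, go, been, table, between, blue, blue, cold, cold, between, boat
N = 24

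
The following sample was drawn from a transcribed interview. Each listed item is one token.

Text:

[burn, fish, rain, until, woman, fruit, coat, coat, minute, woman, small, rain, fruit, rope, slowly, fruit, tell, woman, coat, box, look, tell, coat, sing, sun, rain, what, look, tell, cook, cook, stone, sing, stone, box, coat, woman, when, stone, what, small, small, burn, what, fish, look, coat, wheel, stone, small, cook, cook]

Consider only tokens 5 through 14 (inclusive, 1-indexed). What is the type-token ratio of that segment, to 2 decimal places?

Segment tokens 5–14: woman, fruit, coat, coat, minute, woman, small, rain, fruit, rope
Segment N = 10, segment V = 7.
TTR = 7 / 10 = 0.70

0.70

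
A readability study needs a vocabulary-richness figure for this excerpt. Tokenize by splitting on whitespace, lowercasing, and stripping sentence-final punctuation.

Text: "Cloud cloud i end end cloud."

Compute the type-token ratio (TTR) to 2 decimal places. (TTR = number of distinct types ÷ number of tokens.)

N = 6 tokens, V = 3 types.
TTR = V / N = 3 / 6 = 0.50

0.50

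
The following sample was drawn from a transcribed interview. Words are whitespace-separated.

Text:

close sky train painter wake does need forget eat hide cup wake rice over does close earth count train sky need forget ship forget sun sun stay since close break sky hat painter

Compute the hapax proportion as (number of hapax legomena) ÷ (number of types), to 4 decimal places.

0.5714

Frequencies: close:3, sky:3, forget:3, train:2, painter:2, wake:2, does:2, need:2, sun:2, eat:1, hide:1, cup:1, rice:1, over:1, earth:1, count:1, ship:1, stay:1, since:1, break:1, … (1 more, each freq 1)
Hapax count = 12; type count = 21.
Ratio = 12 / 21 = 0.5714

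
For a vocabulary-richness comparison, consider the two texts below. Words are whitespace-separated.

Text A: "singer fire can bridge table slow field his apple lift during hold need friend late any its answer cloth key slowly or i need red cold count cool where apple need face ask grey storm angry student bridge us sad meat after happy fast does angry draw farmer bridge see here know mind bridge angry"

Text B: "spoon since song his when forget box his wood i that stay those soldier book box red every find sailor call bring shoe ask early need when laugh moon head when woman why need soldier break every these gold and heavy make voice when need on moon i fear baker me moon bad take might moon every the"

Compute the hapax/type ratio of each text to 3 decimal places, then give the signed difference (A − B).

A: hapax=43, V=47, ratio=0.915
B: hapax=36, V=44, ratio=0.818
Difference = 0.915 − 0.818 = 0.097

0.097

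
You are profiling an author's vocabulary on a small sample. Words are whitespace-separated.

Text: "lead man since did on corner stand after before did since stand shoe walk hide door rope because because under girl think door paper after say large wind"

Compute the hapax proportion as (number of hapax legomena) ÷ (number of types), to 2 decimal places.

0.73

Frequencies: since:2, did:2, stand:2, after:2, door:2, because:2, lead:1, man:1, on:1, corner:1, before:1, shoe:1, walk:1, hide:1, rope:1, under:1, girl:1, think:1, paper:1, say:1, … (2 more, each freq 1)
Hapax count = 16; type count = 22.
Ratio = 16 / 22 = 0.73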